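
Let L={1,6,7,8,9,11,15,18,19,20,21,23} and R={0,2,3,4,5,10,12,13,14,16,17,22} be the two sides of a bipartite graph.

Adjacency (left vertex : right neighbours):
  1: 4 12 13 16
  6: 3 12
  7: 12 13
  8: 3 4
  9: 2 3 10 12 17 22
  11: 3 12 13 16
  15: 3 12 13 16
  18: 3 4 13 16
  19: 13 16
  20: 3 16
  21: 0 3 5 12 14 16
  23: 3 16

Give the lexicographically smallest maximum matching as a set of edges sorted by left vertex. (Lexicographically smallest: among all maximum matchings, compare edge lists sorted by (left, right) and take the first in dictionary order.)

|M| = 7 (so the lex-smallest maximum matching has 7 edges)
process left vertices in ascending order; for each, take the smallest-labelled available neighbour that still permits 7 edges overall, or leave it unmatched if none does
lex-smallest matching: {1-4, 6-3, 7-12, 9-2, 11-13, 15-16, 21-0}

Lex-smallest maximum matching: {(1,4), (6,3), (7,12), (9,2), (11,13), (15,16), (21,0)}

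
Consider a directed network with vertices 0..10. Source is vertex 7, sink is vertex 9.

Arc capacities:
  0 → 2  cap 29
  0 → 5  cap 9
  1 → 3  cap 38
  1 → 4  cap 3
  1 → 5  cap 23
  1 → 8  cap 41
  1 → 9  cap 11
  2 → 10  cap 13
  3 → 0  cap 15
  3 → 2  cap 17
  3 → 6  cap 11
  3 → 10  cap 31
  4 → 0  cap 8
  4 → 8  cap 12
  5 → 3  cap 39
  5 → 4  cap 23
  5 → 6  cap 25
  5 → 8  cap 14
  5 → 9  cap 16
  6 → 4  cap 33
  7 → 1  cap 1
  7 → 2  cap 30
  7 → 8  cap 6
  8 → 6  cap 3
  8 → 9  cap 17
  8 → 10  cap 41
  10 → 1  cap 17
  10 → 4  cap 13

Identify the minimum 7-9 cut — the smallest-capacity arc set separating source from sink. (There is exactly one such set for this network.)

Min-cut arcs: {(2,10), (7,1), (7,8)} (total capacity 20)

augment #1: 7→1→9 push 1
augment #2: 7→8→9 push 6
augment #3: 7→2→10→1→9 push 10
augment #4: 7→2→10→1→5→9 push 3
max flow = 20; residual-reachable set from 7 gives S-side
cut edges (S→T): {(2,10), (7,1), (7,8)} total cap 20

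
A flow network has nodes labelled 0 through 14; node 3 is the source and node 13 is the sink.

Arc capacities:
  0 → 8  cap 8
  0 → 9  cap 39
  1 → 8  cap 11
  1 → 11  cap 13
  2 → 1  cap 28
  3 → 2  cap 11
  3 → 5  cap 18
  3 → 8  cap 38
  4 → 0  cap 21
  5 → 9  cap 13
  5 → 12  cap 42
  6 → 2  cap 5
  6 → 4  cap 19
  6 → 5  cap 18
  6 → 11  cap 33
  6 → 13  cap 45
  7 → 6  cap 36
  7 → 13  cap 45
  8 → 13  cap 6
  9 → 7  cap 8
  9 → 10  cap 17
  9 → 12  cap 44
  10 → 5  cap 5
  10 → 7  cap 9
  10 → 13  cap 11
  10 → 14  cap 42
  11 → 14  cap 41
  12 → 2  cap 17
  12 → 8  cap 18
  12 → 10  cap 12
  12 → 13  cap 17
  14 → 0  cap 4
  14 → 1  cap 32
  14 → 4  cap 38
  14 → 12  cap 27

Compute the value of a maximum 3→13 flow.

augment #1: 3→8→13 bottleneck 6, total now 6
augment #2: 3→5→12→13 bottleneck 17, total now 23
augment #3: 3→5→9→7→13 bottleneck 1, total now 24
augment #4: 3→2→1→11→14→12→10→13 bottleneck 11, total now 35

Maximum flow value: 35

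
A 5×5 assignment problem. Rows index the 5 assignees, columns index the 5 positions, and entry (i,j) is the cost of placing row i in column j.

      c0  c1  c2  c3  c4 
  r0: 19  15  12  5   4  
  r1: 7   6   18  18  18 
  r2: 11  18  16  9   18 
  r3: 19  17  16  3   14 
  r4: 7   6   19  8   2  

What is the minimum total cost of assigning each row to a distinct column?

optimal assignment: row0→col2 (cost 12), row1→col1 (cost 6), row2→col0 (cost 11), row3→col3 (cost 3), row4→col4 (cost 2)
total = 12 + 6 + 11 + 3 + 2 = 34

Minimum assignment cost: 34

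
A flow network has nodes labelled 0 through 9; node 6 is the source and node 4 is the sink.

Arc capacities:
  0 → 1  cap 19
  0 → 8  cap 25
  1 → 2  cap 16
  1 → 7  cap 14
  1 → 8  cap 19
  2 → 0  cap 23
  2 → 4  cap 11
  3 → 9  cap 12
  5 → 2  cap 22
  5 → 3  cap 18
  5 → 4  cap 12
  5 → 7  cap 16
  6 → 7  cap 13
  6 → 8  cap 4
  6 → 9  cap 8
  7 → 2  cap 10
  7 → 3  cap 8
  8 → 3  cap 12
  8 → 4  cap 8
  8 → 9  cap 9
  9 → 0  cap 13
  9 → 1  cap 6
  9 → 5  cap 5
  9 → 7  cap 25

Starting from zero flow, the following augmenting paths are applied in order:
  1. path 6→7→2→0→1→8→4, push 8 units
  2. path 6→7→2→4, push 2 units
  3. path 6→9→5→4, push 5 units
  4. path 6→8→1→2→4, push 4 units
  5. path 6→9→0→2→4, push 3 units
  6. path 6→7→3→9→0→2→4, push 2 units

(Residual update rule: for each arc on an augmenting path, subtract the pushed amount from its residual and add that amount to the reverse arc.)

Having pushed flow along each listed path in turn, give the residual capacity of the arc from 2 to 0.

after path 1 (6→7→2→0→1→8→4, push 8): res(2,0)=15
after path 2 (6→7→2→4, push 2): res(2,0)=15
after path 3 (6→9→5→4, push 5): res(2,0)=15
after path 4 (6→8→1→2→4, push 4): res(2,0)=15
after path 5 (6→9→0→2→4, push 3): res(2,0)=18
after path 6 (6→7→3→9→0→2→4, push 2): res(2,0)=20

Residual capacity of (2,0): 20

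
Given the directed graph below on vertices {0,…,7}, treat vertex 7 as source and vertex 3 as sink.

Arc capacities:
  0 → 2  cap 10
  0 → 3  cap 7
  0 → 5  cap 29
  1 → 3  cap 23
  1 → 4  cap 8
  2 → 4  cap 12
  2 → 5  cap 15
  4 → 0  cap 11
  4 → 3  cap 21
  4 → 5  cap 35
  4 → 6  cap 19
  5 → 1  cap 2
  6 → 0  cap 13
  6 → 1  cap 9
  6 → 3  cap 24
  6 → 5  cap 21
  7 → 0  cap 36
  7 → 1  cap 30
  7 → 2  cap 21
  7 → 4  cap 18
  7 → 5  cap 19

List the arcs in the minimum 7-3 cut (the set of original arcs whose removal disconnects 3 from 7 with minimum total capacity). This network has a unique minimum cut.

augment #1: 7→0→3 push 7
augment #2: 7→1→3 push 23
augment #3: 7→4→3 push 18
augment #4: 7→1→4→3 push 3
augment #5: 7→1→4→6→3 push 4
augment #6: 7→2→4→6→3 push 12
augment #7: 7→5→1→4→6→3 push 1
max flow = 68; residual-reachable set from 7 gives S-side
cut edges (S→T): {(0,3), (1,3), (1,4), (2,4), (7,4)} total cap 68

Min-cut arcs: {(0,3), (1,3), (1,4), (2,4), (7,4)} (total capacity 68)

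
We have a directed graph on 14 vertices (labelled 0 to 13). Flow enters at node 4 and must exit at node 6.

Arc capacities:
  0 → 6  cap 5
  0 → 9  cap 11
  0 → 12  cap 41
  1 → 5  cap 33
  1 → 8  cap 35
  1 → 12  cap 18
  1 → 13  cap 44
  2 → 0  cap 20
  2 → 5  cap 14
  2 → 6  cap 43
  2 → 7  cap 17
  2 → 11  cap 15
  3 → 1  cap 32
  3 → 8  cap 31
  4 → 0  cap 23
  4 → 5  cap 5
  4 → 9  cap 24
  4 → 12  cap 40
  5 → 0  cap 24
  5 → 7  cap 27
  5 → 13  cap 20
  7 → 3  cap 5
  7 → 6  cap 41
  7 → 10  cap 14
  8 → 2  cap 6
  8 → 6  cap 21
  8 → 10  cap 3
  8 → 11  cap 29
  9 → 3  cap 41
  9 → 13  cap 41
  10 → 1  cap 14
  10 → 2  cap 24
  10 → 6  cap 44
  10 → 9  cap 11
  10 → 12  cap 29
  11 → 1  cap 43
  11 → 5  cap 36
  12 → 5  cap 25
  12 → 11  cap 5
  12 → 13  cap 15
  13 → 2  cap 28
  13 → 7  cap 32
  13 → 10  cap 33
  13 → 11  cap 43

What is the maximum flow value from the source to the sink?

augment #1: 4→0→6 bottleneck 5, total now 5
augment #2: 4→5→7→6 bottleneck 5, total now 10
augment #3: 4→9→3→8→6 bottleneck 21, total now 31
augment #4: 4→9→13→2→6 bottleneck 3, total now 34
augment #5: 4→12→5→7→6 bottleneck 22, total now 56
augment #6: 4→12→13→2→6 bottleneck 15, total now 71
augment #7: 4→0→9→13→2→6 bottleneck 10, total now 81
augment #8: 4→0→9→13→7→6 bottleneck 1, total now 82
augment #9: 4→12→5→13→7→6 bottleneck 3, total now 85
augment #10: 4→0→12→11→1→8→2→6 bottleneck 5, total now 90

Maximum flow value: 90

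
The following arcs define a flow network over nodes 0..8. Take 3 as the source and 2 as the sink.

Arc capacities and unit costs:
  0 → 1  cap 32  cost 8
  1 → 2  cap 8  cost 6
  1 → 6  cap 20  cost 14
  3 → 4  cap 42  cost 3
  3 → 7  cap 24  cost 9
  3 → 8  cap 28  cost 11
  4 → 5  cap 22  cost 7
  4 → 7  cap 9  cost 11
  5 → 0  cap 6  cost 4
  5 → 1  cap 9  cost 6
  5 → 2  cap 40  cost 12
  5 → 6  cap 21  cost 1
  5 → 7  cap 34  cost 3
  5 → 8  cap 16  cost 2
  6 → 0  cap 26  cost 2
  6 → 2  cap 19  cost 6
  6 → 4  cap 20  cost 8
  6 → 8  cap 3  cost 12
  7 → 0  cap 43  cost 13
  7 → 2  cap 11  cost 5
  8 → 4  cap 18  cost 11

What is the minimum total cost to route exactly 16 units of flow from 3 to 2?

Minimum cost for 16 units: 239

shortest-cost path #1: 3→7→2 push 11 @ unit cost 14 (adds 154)
shortest-cost path #2: 3→4→5→6→2 push 5 @ unit cost 17 (adds 85)
total cost = 239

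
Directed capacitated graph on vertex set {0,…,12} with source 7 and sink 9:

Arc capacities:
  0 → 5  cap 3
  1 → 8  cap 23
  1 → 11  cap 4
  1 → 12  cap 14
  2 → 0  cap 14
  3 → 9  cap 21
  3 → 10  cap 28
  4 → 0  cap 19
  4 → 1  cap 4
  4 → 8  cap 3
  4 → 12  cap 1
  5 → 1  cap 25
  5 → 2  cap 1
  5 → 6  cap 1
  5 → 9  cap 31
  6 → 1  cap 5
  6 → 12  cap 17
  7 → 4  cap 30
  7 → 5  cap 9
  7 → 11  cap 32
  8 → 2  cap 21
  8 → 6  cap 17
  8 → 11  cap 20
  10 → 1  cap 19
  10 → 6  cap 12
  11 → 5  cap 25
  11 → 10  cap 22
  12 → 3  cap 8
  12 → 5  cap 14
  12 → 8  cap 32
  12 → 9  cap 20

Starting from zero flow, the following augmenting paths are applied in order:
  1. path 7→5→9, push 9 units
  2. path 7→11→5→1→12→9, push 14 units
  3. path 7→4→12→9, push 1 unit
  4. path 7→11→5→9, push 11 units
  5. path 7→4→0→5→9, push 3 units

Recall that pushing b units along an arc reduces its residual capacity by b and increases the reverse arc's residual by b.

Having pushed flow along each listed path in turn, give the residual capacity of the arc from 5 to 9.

after path 1 (7→5→9, push 9): res(5,9)=22
after path 2 (7→11→5→1→12→9, push 14): res(5,9)=22
after path 3 (7→4→12→9, push 1): res(5,9)=22
after path 4 (7→11→5→9, push 11): res(5,9)=11
after path 5 (7→4→0→5→9, push 3): res(5,9)=8

Residual capacity of (5,9): 8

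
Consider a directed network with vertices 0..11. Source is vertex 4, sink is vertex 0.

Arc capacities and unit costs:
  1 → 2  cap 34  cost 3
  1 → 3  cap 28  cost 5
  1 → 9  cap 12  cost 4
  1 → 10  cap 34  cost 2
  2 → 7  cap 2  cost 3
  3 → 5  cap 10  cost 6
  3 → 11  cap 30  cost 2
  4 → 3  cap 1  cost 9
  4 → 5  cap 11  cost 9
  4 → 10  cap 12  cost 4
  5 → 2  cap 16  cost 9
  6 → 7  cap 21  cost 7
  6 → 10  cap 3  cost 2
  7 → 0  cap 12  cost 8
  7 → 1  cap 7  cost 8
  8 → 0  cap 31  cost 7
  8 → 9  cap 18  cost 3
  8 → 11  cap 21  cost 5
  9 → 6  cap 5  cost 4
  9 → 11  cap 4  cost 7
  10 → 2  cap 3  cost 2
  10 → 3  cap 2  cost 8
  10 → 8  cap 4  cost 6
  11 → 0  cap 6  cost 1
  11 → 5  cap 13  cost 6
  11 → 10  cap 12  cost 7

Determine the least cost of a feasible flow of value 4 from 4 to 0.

shortest-cost path #1: 4→3→11→0 push 1 @ unit cost 12 (adds 12)
shortest-cost path #2: 4→10→3→11→0 push 2 @ unit cost 15 (adds 30)
shortest-cost path #3: 4→10→8→11→0 push 1 @ unit cost 16 (adds 16)
total cost = 58

Minimum cost for 4 units: 58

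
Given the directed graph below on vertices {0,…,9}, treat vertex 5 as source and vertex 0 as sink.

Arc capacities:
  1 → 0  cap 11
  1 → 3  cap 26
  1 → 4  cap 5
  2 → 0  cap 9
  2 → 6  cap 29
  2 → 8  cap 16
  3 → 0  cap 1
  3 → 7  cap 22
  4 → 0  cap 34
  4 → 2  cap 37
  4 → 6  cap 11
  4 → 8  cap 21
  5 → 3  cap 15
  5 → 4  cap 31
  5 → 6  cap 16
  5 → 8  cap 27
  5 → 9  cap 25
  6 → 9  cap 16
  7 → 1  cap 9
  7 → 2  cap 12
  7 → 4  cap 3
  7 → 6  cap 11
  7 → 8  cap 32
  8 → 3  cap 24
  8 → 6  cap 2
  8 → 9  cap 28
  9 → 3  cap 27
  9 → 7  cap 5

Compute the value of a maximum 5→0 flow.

augment #1: 5→3→0 bottleneck 1, total now 1
augment #2: 5→4→0 bottleneck 31, total now 32
augment #3: 5→3→7→1→0 bottleneck 9, total now 41
augment #4: 5→3→7→2→0 bottleneck 5, total now 46
augment #5: 5→9→7→2→0 bottleneck 4, total now 50
augment #6: 5→9→7→4→0 bottleneck 1, total now 51
augment #7: 5→8→3→7→4→0 bottleneck 2, total now 53

Maximum flow value: 53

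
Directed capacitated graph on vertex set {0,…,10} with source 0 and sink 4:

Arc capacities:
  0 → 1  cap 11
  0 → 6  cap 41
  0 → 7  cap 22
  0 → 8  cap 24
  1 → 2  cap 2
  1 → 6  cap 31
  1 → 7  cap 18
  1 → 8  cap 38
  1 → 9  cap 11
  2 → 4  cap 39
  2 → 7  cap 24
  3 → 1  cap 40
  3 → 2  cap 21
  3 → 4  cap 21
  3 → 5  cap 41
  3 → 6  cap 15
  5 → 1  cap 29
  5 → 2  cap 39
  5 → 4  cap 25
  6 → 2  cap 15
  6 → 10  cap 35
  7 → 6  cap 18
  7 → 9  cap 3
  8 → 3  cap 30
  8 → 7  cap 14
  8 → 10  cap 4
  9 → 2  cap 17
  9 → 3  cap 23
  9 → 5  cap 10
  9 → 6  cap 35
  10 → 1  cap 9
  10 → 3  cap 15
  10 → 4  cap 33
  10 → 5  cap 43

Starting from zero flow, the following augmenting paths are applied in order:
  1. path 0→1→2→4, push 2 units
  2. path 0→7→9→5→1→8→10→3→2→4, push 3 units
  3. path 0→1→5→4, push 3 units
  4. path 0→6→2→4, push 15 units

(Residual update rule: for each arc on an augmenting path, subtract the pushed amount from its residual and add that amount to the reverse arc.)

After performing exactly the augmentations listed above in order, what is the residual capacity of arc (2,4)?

Residual capacity of (2,4): 19

after path 1 (0→1→2→4, push 2): res(2,4)=37
after path 2 (0→7→9→5→1→8→10→3→2→4, push 3): res(2,4)=34
after path 3 (0→1→5→4, push 3): res(2,4)=34
after path 4 (0→6→2→4, push 15): res(2,4)=19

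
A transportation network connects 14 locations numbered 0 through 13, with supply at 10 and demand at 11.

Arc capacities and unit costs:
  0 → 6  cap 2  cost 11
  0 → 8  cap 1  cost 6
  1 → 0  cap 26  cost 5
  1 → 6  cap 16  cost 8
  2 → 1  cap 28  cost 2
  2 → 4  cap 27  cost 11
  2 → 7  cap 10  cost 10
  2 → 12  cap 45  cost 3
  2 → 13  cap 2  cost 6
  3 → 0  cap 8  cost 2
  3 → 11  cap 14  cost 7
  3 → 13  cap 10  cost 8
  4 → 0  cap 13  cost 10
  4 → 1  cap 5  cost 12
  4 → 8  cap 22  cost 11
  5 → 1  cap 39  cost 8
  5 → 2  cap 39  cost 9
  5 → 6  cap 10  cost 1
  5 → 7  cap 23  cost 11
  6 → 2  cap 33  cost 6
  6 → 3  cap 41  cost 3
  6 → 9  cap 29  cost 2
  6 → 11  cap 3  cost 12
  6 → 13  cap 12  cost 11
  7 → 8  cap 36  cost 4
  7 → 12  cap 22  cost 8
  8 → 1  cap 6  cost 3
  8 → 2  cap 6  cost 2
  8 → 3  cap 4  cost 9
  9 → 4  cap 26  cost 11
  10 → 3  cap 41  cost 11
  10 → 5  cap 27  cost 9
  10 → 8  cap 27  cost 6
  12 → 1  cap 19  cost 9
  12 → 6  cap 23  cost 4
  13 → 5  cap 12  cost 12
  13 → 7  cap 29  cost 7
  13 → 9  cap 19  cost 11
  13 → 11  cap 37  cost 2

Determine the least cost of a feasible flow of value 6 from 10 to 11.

Minimum cost for 6 units: 104

shortest-cost path #1: 10→8→2→13→11 push 2 @ unit cost 16 (adds 32)
shortest-cost path #2: 10→3→11 push 4 @ unit cost 18 (adds 72)
total cost = 104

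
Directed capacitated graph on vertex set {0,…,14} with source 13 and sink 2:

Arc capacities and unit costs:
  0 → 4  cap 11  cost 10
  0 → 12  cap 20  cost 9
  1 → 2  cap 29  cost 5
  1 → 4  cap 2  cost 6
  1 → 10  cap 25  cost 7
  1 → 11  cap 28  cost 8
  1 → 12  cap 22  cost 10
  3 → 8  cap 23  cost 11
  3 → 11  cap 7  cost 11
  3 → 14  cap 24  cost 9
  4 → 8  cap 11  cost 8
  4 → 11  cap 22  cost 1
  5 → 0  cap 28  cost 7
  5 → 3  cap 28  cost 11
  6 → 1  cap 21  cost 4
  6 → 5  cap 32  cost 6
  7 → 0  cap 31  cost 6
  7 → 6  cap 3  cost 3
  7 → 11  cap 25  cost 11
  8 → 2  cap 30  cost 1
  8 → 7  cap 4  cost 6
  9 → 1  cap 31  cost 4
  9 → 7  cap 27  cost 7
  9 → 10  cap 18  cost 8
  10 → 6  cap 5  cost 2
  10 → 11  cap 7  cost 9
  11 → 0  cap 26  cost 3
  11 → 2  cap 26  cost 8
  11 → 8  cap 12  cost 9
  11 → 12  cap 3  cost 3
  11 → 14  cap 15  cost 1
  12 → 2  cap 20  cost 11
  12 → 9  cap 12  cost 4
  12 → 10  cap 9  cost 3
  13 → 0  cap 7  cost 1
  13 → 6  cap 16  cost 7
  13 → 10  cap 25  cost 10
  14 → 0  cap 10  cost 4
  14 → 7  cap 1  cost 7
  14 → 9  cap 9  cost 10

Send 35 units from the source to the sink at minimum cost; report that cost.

Minimum cost for 35 units: 690

shortest-cost path #1: 13→6→1→2 push 16 @ unit cost 16 (adds 256)
shortest-cost path #2: 13→0→4→8→2 push 7 @ unit cost 20 (adds 140)
shortest-cost path #3: 13→10→6→1→2 push 5 @ unit cost 21 (adds 105)
shortest-cost path #4: 13→10→11→2 push 7 @ unit cost 27 (adds 189)
total cost = 690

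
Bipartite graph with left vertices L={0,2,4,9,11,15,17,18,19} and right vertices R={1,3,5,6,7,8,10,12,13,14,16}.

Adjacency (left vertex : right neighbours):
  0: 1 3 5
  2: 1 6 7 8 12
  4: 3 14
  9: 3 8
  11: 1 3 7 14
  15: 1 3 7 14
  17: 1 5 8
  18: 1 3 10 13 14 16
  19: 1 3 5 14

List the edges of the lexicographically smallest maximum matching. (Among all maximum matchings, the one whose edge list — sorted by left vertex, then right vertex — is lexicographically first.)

Lex-smallest maximum matching: {(0,1), (2,6), (4,3), (9,8), (11,7), (15,14), (17,5), (18,10)}

|M| = 8 (so the lex-smallest maximum matching has 8 edges)
process left vertices in ascending order; for each, take the smallest-labelled available neighbour that still permits 8 edges overall, or leave it unmatched if none does
lex-smallest matching: {0-1, 2-6, 4-3, 9-8, 11-7, 15-14, 17-5, 18-10}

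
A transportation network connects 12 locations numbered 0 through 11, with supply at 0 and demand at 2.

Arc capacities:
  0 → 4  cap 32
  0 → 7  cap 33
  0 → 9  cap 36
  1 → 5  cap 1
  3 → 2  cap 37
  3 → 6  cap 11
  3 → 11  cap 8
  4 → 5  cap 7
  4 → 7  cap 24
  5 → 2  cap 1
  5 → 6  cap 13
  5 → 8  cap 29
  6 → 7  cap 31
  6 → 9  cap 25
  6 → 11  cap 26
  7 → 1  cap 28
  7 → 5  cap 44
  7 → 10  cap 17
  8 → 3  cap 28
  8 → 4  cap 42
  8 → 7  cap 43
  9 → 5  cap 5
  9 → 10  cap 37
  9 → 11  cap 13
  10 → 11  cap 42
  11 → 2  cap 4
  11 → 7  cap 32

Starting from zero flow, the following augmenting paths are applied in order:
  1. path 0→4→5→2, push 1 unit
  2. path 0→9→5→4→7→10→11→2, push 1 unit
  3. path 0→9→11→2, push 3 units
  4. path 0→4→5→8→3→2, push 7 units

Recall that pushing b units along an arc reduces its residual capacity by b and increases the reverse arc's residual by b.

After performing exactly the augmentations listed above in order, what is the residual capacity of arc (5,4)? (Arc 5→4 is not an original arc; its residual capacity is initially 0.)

Residual capacity of (5,4): 7

after path 1 (0→4→5→2, push 1): res(5,4)=1
after path 2 (0→9→5→4→7→10→11→2, push 1): res(5,4)=0
after path 3 (0→9→11→2, push 3): res(5,4)=0
after path 4 (0→4→5→8→3→2, push 7): res(5,4)=7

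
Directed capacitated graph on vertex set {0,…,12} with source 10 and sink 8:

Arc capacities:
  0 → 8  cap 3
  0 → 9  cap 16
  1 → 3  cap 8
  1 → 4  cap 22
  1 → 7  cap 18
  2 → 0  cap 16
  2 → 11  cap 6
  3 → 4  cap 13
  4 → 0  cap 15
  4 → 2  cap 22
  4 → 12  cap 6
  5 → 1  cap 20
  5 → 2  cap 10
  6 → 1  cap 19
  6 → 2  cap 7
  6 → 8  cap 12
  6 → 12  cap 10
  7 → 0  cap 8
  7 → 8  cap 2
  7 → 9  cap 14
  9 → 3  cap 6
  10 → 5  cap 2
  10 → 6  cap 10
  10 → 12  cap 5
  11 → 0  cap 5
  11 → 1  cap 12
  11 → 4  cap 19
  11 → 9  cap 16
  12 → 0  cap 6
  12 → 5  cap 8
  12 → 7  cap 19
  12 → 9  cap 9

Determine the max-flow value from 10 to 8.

augment #1: 10→6→8 bottleneck 10, total now 10
augment #2: 10→12→0→8 bottleneck 3, total now 13
augment #3: 10→12→7→8 bottleneck 2, total now 15

Maximum flow value: 15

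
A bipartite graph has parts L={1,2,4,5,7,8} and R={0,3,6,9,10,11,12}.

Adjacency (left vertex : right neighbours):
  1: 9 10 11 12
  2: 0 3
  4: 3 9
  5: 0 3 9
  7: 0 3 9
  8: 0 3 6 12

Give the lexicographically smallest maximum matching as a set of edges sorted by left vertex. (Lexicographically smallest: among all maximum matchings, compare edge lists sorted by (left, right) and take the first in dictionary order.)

Lex-smallest maximum matching: {(1,10), (2,0), (4,3), (5,9), (8,6)}

|M| = 5 (so the lex-smallest maximum matching has 5 edges)
process left vertices in ascending order; for each, take the smallest-labelled available neighbour that still permits 5 edges overall, or leave it unmatched if none does
lex-smallest matching: {1-10, 2-0, 4-3, 5-9, 8-6}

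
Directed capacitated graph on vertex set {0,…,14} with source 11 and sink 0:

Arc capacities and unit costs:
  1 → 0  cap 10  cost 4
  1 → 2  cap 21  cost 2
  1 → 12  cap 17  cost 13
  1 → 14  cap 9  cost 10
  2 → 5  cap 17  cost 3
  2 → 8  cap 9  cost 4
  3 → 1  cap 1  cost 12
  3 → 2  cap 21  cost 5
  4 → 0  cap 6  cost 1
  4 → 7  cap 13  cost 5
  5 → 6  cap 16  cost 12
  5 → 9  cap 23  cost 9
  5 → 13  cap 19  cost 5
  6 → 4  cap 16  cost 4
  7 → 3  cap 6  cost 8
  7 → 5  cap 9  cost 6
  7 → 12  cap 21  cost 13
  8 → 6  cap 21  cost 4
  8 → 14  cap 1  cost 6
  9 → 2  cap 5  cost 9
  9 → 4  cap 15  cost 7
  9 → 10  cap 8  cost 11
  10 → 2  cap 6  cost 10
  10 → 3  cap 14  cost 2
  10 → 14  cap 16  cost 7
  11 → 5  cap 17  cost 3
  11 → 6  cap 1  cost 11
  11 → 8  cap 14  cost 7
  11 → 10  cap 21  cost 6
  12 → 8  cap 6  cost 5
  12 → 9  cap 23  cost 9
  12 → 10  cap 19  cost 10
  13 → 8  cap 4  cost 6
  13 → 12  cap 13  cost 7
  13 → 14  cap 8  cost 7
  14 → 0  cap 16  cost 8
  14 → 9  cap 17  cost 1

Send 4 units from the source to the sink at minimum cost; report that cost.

Minimum cost for 4 units: 64

shortest-cost path #1: 11→6→4→0 push 1 @ unit cost 16 (adds 16)
shortest-cost path #2: 11→8→6→4→0 push 3 @ unit cost 16 (adds 48)
total cost = 64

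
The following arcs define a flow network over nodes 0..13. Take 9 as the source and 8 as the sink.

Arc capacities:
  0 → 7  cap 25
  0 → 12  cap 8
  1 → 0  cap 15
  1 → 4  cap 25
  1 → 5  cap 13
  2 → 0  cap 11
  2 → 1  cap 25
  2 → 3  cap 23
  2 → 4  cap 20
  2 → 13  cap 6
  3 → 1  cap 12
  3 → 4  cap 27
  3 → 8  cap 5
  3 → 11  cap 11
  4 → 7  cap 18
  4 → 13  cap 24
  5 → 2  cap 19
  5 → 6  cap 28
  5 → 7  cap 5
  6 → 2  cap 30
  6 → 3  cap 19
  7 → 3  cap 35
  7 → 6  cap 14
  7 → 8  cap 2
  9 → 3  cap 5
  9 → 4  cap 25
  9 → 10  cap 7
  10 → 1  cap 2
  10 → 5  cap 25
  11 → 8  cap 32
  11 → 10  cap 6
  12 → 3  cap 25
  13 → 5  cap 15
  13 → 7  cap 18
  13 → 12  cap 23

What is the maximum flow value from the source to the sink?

Maximum flow value: 18

augment #1: 9→3→8 bottleneck 5, total now 5
augment #2: 9→4→7→8 bottleneck 2, total now 7
augment #3: 9→4→7→3→11→8 bottleneck 11, total now 18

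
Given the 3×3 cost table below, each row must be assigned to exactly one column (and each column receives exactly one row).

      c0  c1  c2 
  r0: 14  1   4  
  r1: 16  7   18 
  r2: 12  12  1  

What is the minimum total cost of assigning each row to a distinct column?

optimal assignment: row0→col1 (cost 1), row1→col0 (cost 16), row2→col2 (cost 1)
total = 1 + 16 + 1 = 18

Minimum assignment cost: 18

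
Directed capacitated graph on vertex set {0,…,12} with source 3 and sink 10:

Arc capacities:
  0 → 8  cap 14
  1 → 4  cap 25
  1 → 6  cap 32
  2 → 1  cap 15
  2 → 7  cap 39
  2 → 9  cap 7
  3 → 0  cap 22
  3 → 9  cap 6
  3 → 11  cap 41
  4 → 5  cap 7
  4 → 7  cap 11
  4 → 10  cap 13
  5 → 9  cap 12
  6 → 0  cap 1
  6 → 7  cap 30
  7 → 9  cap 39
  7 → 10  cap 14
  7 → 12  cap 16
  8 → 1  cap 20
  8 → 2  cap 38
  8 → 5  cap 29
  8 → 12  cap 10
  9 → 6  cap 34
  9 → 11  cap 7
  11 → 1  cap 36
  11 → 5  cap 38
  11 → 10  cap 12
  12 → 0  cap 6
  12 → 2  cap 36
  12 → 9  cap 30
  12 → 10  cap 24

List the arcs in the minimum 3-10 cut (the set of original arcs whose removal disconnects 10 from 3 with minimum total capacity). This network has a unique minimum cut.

augment #1: 3→11→10 push 12
augment #2: 3→0→8→12→10 push 10
augment #3: 3→9→6→7→10 push 6
augment #4: 3→11→1→4→10 push 13
augment #5: 3→0→8→2→7→10 push 4
augment #6: 3→11→1→4→7→10 push 4
augment #7: 3→11→1→4→7→12→10 push 7
augment #8: 3→11→1→6→7→12→10 push 5
max flow = 61; residual-reachable set from 3 gives S-side
cut edges (S→T): {(0,8), (3,9), (3,11)} total cap 61

Min-cut arcs: {(0,8), (3,9), (3,11)} (total capacity 61)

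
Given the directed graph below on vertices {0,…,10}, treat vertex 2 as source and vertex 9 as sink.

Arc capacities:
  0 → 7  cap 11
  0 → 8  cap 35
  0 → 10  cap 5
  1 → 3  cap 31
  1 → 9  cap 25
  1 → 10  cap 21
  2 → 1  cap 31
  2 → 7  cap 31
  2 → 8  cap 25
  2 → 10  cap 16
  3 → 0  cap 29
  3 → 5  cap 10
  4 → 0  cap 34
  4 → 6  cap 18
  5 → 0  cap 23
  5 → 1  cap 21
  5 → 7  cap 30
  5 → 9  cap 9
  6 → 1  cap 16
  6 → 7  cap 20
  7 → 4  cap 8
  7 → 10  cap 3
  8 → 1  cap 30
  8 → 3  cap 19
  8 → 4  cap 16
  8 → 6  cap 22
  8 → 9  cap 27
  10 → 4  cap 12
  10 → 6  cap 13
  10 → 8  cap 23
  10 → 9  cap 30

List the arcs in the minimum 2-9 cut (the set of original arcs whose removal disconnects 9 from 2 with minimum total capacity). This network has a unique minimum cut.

augment #1: 2→1→9 push 25
augment #2: 2→8→9 push 25
augment #3: 2→10→9 push 16
augment #4: 2→1→10→9 push 6
augment #5: 2→7→10→9 push 3
augment #6: 2→7→4→0→8→9 push 2
augment #7: 2→7→4→0→10→9 push 5
augment #8: 2→7→4→0→8→3→5→9 push 1
max flow = 83; residual-reachable set from 2 gives S-side
cut edges (S→T): {(2,1), (2,8), (2,10), (7,4), (7,10)} total cap 83

Min-cut arcs: {(2,1), (2,8), (2,10), (7,4), (7,10)} (total capacity 83)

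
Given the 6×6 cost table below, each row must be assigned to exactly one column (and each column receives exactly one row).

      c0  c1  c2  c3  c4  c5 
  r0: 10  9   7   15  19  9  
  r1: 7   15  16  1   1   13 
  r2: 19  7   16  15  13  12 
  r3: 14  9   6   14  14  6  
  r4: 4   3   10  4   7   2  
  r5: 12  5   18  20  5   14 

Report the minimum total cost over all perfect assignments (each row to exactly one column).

optimal assignment: row0→col2 (cost 7), row1→col3 (cost 1), row2→col1 (cost 7), row3→col5 (cost 6), row4→col0 (cost 4), row5→col4 (cost 5)
total = 7 + 1 + 7 + 6 + 4 + 5 = 30

Minimum assignment cost: 30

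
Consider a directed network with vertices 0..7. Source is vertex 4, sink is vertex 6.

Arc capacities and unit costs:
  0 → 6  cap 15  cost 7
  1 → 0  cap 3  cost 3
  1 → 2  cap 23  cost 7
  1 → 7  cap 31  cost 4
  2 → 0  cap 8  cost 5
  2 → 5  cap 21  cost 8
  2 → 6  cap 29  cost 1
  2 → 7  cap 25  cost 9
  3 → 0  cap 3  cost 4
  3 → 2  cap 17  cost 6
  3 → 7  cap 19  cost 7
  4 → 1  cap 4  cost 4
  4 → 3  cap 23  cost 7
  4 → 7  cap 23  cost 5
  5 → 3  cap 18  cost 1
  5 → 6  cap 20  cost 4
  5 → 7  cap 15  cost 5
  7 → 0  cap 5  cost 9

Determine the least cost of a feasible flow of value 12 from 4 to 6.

shortest-cost path #1: 4→1→2→6 push 4 @ unit cost 12 (adds 48)
shortest-cost path #2: 4→3→2→6 push 8 @ unit cost 14 (adds 112)
total cost = 160

Minimum cost for 12 units: 160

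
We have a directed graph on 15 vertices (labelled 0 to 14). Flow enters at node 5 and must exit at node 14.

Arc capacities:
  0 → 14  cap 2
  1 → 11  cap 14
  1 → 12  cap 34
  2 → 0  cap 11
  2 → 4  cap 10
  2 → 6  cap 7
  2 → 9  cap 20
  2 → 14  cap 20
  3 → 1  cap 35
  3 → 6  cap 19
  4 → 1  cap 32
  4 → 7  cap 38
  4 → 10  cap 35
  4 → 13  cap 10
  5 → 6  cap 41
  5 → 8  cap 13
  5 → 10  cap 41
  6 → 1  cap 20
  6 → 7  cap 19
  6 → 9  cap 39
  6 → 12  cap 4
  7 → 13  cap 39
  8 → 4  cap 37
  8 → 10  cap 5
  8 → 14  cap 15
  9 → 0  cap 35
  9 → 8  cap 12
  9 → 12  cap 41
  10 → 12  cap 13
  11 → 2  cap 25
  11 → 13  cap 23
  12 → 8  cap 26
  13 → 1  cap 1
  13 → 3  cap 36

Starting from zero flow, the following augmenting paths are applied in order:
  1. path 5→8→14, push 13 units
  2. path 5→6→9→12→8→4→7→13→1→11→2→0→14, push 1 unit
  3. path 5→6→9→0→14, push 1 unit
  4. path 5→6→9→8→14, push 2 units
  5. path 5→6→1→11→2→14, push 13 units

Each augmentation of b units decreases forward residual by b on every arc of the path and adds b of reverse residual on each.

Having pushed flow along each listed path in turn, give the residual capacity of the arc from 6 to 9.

after path 1 (5→8→14, push 13): res(6,9)=39
after path 2 (5→6→9→12→8→4→7→13→1→11→2→0→14, push 1): res(6,9)=38
after path 3 (5→6→9→0→14, push 1): res(6,9)=37
after path 4 (5→6→9→8→14, push 2): res(6,9)=35
after path 5 (5→6→1→11→2→14, push 13): res(6,9)=35

Residual capacity of (6,9): 35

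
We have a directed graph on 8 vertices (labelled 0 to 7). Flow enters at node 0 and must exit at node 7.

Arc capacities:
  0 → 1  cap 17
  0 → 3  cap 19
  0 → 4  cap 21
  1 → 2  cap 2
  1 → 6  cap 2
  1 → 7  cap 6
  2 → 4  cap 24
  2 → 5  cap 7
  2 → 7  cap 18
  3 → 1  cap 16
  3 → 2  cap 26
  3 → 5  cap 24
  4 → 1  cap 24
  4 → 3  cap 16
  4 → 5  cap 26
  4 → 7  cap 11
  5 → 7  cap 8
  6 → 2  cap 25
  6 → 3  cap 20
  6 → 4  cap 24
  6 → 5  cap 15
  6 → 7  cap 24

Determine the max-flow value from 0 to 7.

augment #1: 0→1→7 bottleneck 6, total now 6
augment #2: 0→4→7 bottleneck 11, total now 17
augment #3: 0→1→2→7 bottleneck 2, total now 19
augment #4: 0→1→6→7 bottleneck 2, total now 21
augment #5: 0→3→2→7 bottleneck 16, total now 37
augment #6: 0→3→5→7 bottleneck 3, total now 40
augment #7: 0→4→5→7 bottleneck 5, total now 45

Maximum flow value: 45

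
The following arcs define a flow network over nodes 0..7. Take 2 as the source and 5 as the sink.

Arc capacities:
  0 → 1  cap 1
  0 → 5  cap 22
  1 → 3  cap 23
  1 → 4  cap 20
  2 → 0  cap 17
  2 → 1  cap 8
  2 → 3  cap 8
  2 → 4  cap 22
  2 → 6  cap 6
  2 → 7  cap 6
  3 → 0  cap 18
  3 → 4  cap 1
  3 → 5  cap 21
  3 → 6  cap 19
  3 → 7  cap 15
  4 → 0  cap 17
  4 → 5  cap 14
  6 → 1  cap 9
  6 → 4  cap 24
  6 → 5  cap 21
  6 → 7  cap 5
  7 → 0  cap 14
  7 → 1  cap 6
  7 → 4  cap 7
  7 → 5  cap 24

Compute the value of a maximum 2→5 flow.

augment #1: 2→0→5 bottleneck 17, total now 17
augment #2: 2→3→5 bottleneck 8, total now 25
augment #3: 2→4→5 bottleneck 14, total now 39
augment #4: 2→6→5 bottleneck 6, total now 45
augment #5: 2→7→5 bottleneck 6, total now 51
augment #6: 2→1→3→5 bottleneck 8, total now 59
augment #7: 2→4→0→5 bottleneck 5, total now 64
augment #8: 2→4→0→1→3→5 bottleneck 1, total now 65

Maximum flow value: 65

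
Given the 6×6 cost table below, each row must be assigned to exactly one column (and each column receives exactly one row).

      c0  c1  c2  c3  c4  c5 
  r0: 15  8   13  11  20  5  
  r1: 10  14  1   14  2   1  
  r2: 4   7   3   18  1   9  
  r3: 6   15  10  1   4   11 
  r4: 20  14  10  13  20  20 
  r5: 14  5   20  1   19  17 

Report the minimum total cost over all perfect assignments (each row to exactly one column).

Minimum assignment cost: 27

one of 2 optimal assignments: row0→col1 (cost 8), row1→col5 (cost 1), row2→col4 (cost 1), row3→col0 (cost 6), row4→col2 (cost 10), row5→col3 (cost 1)
total = 8 + 1 + 1 + 6 + 10 + 1 = 27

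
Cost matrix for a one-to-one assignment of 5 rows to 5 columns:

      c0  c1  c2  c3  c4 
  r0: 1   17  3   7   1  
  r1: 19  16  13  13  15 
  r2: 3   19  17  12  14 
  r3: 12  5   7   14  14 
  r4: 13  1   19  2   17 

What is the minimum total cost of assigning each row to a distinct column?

optimal assignment: row0→col4 (cost 1), row1→col2 (cost 13), row2→col0 (cost 3), row3→col1 (cost 5), row4→col3 (cost 2)
total = 1 + 13 + 3 + 5 + 2 = 24

Minimum assignment cost: 24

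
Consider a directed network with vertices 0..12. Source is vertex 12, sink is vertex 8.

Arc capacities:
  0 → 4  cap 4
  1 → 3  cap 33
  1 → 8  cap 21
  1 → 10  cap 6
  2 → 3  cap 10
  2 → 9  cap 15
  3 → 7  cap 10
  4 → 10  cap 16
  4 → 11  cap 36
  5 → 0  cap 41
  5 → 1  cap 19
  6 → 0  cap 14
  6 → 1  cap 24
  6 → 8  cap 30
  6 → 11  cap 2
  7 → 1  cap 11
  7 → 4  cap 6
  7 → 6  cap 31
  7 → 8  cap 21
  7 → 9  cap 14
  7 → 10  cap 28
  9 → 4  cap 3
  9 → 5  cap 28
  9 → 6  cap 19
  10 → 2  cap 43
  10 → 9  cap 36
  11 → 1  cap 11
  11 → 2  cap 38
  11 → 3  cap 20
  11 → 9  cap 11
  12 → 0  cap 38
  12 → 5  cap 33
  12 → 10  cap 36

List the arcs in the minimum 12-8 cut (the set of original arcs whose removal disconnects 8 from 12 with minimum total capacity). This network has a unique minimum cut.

augment #1: 12→5→1→8 push 19
augment #2: 12→10→9→6→8 push 19
augment #3: 12→0→4→11→1→8 push 2
augment #4: 12→10→2→3→7→8 push 10
max flow = 50; residual-reachable set from 12 gives S-side
cut edges (S→T): {(1,8), (3,7), (9,6)} total cap 50

Min-cut arcs: {(1,8), (3,7), (9,6)} (total capacity 50)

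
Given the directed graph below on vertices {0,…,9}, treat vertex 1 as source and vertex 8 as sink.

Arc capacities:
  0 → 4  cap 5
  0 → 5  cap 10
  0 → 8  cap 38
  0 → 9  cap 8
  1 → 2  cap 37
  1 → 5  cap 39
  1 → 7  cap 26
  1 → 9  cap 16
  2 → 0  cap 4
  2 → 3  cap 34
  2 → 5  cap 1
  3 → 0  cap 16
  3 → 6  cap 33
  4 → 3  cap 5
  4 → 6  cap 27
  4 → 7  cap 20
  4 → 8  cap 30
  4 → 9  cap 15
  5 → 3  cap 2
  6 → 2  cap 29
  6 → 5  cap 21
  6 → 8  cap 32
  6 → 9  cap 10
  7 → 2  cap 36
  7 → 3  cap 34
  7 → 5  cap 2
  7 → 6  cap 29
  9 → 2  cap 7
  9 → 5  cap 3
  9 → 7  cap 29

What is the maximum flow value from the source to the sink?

augment #1: 1→2→0→8 bottleneck 4, total now 4
augment #2: 1→7→6→8 bottleneck 26, total now 30
augment #3: 1→2→3→0→8 bottleneck 16, total now 46
augment #4: 1→2→3→6→8 bottleneck 6, total now 52

Maximum flow value: 52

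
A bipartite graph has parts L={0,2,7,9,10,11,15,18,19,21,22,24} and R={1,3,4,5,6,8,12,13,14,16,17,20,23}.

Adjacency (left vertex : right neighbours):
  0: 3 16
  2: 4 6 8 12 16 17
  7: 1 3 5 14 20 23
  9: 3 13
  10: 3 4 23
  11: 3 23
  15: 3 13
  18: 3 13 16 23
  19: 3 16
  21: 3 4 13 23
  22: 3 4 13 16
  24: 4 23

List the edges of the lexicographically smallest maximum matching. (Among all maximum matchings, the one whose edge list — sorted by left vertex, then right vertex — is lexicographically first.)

Lex-smallest maximum matching: {(0,3), (2,6), (7,1), (9,13), (10,4), (11,23), (18,16)}

|M| = 7 (so the lex-smallest maximum matching has 7 edges)
process left vertices in ascending order; for each, take the smallest-labelled available neighbour that still permits 7 edges overall, or leave it unmatched if none does
lex-smallest matching: {0-3, 2-6, 7-1, 9-13, 10-4, 11-23, 18-16}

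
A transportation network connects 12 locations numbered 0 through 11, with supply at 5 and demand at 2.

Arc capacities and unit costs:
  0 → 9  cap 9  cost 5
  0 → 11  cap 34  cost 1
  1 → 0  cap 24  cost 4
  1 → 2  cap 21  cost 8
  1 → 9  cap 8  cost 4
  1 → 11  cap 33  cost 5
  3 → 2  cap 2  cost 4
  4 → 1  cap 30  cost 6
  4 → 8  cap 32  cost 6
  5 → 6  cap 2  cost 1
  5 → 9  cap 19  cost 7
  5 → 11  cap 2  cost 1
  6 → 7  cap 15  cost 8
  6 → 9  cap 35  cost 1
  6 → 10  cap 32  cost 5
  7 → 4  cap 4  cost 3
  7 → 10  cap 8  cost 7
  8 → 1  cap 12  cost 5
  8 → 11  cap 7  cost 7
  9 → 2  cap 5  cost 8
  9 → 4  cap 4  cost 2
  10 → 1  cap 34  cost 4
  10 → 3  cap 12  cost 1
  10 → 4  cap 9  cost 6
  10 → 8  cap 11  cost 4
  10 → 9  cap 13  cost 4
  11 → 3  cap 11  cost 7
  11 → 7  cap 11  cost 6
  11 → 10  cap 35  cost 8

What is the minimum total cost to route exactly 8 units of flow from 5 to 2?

Minimum cost for 8 units: 112

shortest-cost path #1: 5→6→9→2 push 2 @ unit cost 10 (adds 20)
shortest-cost path #2: 5→11→3→2 push 2 @ unit cost 12 (adds 24)
shortest-cost path #3: 5→9→2 push 3 @ unit cost 15 (adds 45)
shortest-cost path #4: 5→9→4→1→2 push 1 @ unit cost 23 (adds 23)
total cost = 112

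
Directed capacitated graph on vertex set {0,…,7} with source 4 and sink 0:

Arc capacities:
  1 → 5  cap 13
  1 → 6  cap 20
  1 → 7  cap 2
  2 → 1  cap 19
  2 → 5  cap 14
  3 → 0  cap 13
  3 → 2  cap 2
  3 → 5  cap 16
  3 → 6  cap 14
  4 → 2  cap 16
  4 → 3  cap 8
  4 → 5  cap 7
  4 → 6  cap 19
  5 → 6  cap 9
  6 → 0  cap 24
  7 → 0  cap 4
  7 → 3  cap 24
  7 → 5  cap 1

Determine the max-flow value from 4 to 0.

Maximum flow value: 34

augment #1: 4→3→0 bottleneck 8, total now 8
augment #2: 4→6→0 bottleneck 19, total now 27
augment #3: 4→5→6→0 bottleneck 5, total now 32
augment #4: 4→2→1→7→0 bottleneck 2, total now 34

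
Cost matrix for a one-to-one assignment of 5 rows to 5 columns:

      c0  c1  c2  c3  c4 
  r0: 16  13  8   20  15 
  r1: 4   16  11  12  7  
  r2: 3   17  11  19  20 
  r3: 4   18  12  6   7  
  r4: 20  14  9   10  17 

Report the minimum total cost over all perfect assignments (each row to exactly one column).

one of 2 optimal assignments: row0→col1 (cost 13), row1→col4 (cost 7), row2→col0 (cost 3), row3→col3 (cost 6), row4→col2 (cost 9)
total = 13 + 7 + 3 + 6 + 9 = 38

Minimum assignment cost: 38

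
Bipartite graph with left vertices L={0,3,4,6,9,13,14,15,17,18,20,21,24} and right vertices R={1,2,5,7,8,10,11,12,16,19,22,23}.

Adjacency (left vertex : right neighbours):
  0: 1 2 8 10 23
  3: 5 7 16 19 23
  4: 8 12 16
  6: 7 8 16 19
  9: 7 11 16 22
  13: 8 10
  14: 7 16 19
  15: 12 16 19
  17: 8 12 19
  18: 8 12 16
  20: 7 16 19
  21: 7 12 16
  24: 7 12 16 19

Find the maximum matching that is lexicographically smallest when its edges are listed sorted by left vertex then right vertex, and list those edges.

Lex-smallest maximum matching: {(0,1), (3,5), (4,8), (6,7), (9,11), (13,10), (14,16), (15,12), (17,19)}

|M| = 9 (so the lex-smallest maximum matching has 9 edges)
process left vertices in ascending order; for each, take the smallest-labelled available neighbour that still permits 9 edges overall, or leave it unmatched if none does
lex-smallest matching: {0-1, 3-5, 4-8, 6-7, 9-11, 13-10, 14-16, 15-12, 17-19}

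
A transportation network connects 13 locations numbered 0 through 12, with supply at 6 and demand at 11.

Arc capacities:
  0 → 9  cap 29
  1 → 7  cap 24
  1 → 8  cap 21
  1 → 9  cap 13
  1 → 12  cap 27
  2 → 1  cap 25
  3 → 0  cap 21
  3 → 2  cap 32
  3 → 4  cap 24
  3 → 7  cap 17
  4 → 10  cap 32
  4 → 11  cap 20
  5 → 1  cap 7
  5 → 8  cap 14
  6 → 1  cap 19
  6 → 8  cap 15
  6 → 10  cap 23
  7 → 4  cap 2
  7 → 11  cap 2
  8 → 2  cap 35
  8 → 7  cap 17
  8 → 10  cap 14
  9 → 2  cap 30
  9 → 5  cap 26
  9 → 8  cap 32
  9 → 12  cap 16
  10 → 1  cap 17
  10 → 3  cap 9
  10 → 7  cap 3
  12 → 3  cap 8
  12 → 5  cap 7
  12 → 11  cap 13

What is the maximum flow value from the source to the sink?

Maximum flow value: 34

augment #1: 6→1→7→11 bottleneck 2, total now 2
augment #2: 6→1→12→11 bottleneck 13, total now 15
augment #3: 6→1→7→4→11 bottleneck 2, total now 17
augment #4: 6→10→3→4→11 bottleneck 9, total now 26
augment #5: 6→1→12→3→4→11 bottleneck 2, total now 28
augment #6: 6→10→1→12→3→4→11 bottleneck 6, total now 34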